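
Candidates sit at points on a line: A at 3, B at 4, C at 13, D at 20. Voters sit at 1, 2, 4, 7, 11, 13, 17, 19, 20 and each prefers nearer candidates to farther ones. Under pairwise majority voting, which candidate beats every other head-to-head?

C

With single-peaked preferences on a line, the Condorcet winner is the candidate closest to the median voter.
The median voter (position 11) is closest to C at 13.
Check: C vs B — voters closer to C: 5 of 9.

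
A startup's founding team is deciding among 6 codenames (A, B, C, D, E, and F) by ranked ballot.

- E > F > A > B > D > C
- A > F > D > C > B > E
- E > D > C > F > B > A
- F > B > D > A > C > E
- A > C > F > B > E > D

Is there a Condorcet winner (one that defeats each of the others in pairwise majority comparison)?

Head-to-head results (5 voters total):
A vs B: A wins 3–2.
A vs C: A wins 4–1.
A vs D: A wins 3–2.
A vs E: A wins 3–2.
A vs F: F wins 3–2.
B vs C: C wins 3–2.
B vs D: B wins 3–2.
B vs E: B wins 3–2.
B vs F: F wins 5–0.
C vs D: D wins 4–1.
C vs E: C wins 3–2.
C vs F: F wins 3–2.
D vs E: E wins 3–2.
D vs F: F wins 4–1.
E vs F: F wins 3–2.
F beats each rival — A (3–2), B (5–0), C (3–2), D (4–1), E (3–2) — so F is the Condorcet winner.

Yes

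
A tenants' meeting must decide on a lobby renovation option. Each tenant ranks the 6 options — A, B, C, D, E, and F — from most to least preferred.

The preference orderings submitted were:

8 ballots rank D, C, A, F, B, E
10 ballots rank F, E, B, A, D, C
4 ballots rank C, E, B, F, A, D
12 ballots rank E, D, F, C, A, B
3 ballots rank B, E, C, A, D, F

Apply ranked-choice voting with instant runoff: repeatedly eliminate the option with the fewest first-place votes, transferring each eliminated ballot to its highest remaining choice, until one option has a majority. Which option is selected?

Round 1: E 12, F 10, D 8, C 4, B 3, A 0. A has the fewest and is eliminated.
Round 2: E 12, F 10, D 8, C 4, B 3. B has the fewest and is eliminated.
Round 3: E 15, F 10, D 8, C 4. C has the fewest and is eliminated.
Round 4: E 19, F 10, D 8. E has a majority.

E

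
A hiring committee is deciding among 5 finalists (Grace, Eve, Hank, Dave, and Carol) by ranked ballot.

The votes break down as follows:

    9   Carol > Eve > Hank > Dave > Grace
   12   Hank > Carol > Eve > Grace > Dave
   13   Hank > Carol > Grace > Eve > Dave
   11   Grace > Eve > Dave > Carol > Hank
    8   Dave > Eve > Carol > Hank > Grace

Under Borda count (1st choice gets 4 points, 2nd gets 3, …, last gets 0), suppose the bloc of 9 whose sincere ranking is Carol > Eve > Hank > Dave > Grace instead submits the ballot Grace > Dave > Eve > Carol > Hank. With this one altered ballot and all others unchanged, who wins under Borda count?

Borda totals with the altered ballot: Grace 118, Eve 112, Hank 108, Dave 81, Carol 111.
The switch changes the winner from Carol to Grace.

Grace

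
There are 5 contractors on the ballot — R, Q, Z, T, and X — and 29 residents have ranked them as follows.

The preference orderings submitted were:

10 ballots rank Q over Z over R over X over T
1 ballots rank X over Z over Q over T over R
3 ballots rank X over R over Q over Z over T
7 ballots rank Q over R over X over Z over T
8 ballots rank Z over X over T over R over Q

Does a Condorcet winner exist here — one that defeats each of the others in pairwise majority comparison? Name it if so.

Q

Head-to-head results (29 voters total):
R vs Q: Q wins 18–11.
R vs Z: Z wins 19–10.
R vs T: R wins 20–9.
R vs X: R wins 17–12.
Q vs Z: Q wins 20–9.
Q vs T: Q wins 21–8.
Q vs X: Q wins 17–12.
Z vs T: Z wins 29–0.
Z vs X: Z wins 18–11.
T vs X: X wins 29–0.
Q beats each rival — R (18–11), Z (20–9), T (21–8), X (17–12) — so Q is the Condorcet winner.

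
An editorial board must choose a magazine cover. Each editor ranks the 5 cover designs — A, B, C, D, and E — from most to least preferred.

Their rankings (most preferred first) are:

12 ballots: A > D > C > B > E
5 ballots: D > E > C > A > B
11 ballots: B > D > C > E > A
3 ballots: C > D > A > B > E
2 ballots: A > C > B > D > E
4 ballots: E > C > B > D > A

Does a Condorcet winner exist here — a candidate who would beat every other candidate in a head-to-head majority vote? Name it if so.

Head-to-head results (37 voters total):
A vs B: A wins 22–15.
A vs C: C wins 23–14.
A vs D: D wins 23–14.
A vs E: E wins 20–17.
B vs C: C wins 26–11.
B vs D: D wins 20–17.
B vs E: B wins 28–9.
C vs D: D wins 28–9.
C vs E: C wins 28–9.
D vs E: D wins 33–4.
D beats each rival — A (23–14), B (20–17), C (28–9), E (33–4) — so D is the Condorcet winner.

D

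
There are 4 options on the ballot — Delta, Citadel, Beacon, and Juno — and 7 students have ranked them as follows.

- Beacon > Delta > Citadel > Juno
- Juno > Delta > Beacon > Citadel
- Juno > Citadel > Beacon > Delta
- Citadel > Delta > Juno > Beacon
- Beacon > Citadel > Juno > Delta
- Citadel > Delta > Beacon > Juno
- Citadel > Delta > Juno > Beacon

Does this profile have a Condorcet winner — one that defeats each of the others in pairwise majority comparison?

Head-to-head results (7 voters total):
Delta vs Citadel: Citadel wins 5–2.
Delta vs Beacon: Delta wins 4–3.
Delta vs Juno: Delta wins 4–3.
Citadel vs Beacon: Citadel wins 4–3.
Citadel vs Juno: Citadel wins 5–2.
Beacon vs Juno: Juno wins 4–3.
Citadel beats each rival — Delta (5–2), Beacon (4–3), Juno (5–2) — so Citadel is the Condorcet winner.

Yes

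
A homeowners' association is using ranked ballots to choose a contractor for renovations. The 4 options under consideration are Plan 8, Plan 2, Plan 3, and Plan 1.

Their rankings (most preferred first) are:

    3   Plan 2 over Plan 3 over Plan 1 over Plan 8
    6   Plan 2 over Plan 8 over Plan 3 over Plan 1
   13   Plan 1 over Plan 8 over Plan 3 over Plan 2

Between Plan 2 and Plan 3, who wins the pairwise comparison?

Ballots ranking Plan 2 above Plan 3: 3+6 = 9.
Ballots ranking Plan 3 above Plan 2: 13.
Plan 3 wins the head-to-head, 13–9.

Plan 3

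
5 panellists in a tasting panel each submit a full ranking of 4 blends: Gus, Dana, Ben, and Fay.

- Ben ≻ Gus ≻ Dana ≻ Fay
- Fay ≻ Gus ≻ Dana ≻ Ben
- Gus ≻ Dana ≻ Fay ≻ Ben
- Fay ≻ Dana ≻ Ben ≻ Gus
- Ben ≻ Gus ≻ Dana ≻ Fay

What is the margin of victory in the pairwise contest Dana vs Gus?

Ballots ranking Dana above Gus: 1.
Ballots ranking Gus above Dana: 4.
Gus wins 4–1, a margin of 3.

3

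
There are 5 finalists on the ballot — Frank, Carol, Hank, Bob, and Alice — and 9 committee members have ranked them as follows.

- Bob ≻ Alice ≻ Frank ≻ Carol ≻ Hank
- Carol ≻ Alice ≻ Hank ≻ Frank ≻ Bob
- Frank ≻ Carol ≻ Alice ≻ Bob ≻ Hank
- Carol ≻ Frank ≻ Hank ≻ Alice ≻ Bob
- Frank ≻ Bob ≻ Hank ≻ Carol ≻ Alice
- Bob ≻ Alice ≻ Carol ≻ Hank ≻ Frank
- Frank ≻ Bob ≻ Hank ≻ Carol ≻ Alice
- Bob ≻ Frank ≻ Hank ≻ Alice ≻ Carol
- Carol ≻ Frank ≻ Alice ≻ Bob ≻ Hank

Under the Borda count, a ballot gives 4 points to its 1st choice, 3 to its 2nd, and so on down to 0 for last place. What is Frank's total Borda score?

Borda scores:
  Frank: 2 + 1 + 4 + 3 + 4 + 0 + 4 + 3 + 3 = 24
  Carol: 1 + 4 + 3 + 4 + 1 + 2 + 1 + 0 + 4 = 20
  Hank: 0 + 2 + 0 + 2 + 2 + 1 + 2 + 2 + 0 = 11
  Bob: 4 + 0 + 1 + 0 + 3 + 4 + 3 + 4 + 1 = 20
  Alice: 3 + 3 + 2 + 1 + 0 + 3 + 0 + 1 + 2 = 15

24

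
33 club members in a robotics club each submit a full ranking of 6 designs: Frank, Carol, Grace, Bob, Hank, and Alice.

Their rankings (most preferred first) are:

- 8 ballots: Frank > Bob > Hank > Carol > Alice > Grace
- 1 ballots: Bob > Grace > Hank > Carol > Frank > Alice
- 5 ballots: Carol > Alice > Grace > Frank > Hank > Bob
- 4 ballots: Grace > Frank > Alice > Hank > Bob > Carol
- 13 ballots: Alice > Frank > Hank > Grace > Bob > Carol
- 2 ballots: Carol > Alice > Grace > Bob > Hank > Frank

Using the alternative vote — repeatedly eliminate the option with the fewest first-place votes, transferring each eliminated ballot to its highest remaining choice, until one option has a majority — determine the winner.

Round 1: Alice 13, Frank 8, Carol 7, Grace 4, Bob 1, Hank 0. Hank has the fewest and is eliminated.
Round 2: Alice 13, Frank 8, Carol 7, Grace 4, Bob 1. Bob has the fewest and is eliminated.
Round 3: Alice 13, Frank 8, Carol 7, Grace 5. Grace has the fewest and is eliminated.
Round 4: Alice 13, Frank 12, Carol 8. Carol has the fewest and is eliminated.
Round 5: Alice 20, Frank 13. Alice has a majority.

Alice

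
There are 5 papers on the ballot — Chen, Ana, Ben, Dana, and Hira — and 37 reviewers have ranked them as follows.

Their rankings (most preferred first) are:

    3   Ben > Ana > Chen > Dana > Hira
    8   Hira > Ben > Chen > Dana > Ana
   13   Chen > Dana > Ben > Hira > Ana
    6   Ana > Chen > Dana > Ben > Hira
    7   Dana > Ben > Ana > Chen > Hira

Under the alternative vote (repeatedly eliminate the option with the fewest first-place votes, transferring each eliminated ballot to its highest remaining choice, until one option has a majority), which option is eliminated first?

Round 1: Chen 13, Hira 8, Dana 7, Ana 6, Ben 3. Ben has the fewest and is eliminated.
Round 2: Chen 13, Ana 9, Hira 8, Dana 7. Dana has the fewest and is eliminated.
Round 3: Ana 16, Chen 13, Hira 8. Hira has the fewest and is eliminated.
Round 4: Chen 21, Ana 16. Chen has a majority.

Ben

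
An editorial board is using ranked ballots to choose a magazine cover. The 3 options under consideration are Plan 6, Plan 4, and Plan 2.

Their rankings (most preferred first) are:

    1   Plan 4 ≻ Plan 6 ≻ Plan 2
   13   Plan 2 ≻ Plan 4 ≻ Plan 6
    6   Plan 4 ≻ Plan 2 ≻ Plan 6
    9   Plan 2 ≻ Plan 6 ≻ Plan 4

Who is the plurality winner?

Plan 2

First-place vote totals:
  Plan 6: 0
  Plan 4: 7
  Plan 2: 22
Plan 2 has the most first-place votes.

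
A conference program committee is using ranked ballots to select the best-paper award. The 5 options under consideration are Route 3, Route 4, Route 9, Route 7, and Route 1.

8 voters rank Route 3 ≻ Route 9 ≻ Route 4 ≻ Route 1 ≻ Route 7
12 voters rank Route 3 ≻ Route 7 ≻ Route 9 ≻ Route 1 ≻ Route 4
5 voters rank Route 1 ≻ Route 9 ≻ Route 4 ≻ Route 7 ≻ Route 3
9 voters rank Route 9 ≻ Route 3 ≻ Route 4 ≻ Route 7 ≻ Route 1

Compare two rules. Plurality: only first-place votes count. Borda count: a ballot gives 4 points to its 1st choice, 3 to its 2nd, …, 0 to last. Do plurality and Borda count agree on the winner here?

Yes

Plurality first-place counts: Route 3 20, Route 4 0, Route 9 9, Route 7 0, Route 1 5 → Route 3.
Borda totals: Route 3 107, Route 4 44, Route 9 99, Route 7 50, Route 1 40 → Route 3.
The two rules agree on Route 3.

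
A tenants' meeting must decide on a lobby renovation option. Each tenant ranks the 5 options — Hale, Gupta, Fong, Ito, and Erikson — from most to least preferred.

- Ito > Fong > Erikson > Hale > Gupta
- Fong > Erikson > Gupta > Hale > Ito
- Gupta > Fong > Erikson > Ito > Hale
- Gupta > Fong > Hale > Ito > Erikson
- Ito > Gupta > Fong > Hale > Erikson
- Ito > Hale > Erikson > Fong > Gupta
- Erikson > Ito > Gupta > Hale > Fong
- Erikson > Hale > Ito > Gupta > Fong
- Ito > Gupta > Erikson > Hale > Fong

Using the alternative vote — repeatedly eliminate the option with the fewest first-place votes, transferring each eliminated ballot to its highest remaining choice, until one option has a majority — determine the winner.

Round 1: Ito 4, Gupta 2, Erikson 2, Fong 1, Hale 0. Hale has the fewest and is eliminated.
Round 2: Ito 4, Gupta 2, Erikson 2, Fong 1. Fong has the fewest and is eliminated.
Round 3: Ito 4, Erikson 3, Gupta 2. Gupta has the fewest and is eliminated.
Round 4: Ito 5, Erikson 4. Ito has a majority.

Ito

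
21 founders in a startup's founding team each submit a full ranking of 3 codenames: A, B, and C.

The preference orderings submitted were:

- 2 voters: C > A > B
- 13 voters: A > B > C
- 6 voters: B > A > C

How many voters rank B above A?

Ballots ranking B above A: 6.
Ballots ranking A above B: 2+13 = 15.
So 6 of 21 voters prefer B to A.

6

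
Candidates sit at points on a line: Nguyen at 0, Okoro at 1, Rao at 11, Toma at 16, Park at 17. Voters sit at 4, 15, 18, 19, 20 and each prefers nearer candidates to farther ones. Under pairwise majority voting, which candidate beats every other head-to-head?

With single-peaked preferences on a line, the Condorcet winner is the candidate closest to the median voter.
The median voter (position 18) is closest to Park at 17.
Check: Park vs Okoro — voters closer to Park: 4 of 5.

Park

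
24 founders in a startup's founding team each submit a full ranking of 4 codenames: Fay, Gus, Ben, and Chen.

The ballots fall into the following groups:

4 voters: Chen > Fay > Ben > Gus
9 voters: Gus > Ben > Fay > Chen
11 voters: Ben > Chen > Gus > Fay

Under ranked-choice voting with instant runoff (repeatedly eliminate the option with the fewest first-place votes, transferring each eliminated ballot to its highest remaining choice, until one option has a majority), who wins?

Round 1: Ben 11, Gus 9, Chen 4, Fay 0. Fay has the fewest and is eliminated.
Round 2: Ben 11, Gus 9, Chen 4. Chen has the fewest and is eliminated.
Round 3: Ben 15, Gus 9. Ben has a majority.

Ben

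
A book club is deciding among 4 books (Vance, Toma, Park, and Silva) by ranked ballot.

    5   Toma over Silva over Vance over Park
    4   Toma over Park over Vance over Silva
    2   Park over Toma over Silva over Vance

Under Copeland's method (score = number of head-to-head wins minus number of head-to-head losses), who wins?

Pairwise results:
  Vance vs Toma: Toma wins 11–0.
  Vance vs Park: Park wins 6–5.
  Vance vs Silva: Silva wins 7–4.
  Toma vs Park: Toma wins 9–2.
  Toma vs Silva: Toma wins 11–0.
  Park vs Silva: Park wins 6–5.
Copeland scores (wins − losses):
  Vance: 0 − 3 = -3
  Toma: 3 − 0 = 3
  Park: 2 − 1 = 1
  Silva: 1 − 2 = -1
Toma has the best Copeland score.

Toma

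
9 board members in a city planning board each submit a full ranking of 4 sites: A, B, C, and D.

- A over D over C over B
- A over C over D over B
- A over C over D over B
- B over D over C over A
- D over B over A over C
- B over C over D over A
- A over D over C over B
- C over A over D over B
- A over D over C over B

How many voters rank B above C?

3

Ballots ranking B above C: 3.
Ballots ranking C above B: 6.
So 3 of 9 voters prefer B to C.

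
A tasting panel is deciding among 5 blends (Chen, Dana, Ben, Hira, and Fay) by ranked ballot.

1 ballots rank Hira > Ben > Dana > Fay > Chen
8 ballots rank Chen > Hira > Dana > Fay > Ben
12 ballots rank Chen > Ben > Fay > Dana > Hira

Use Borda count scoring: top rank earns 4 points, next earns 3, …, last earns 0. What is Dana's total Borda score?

Borda scores:
  Chen: 0 + 8·4 + 12·4 = 80
  Dana: 2 + 8·2 + 12·1 = 30
  Ben: 3 + 8·0 + 12·3 = 39
  Hira: 4 + 8·3 + 12·0 = 28
  Fay: 1 + 8·1 + 12·2 = 33

30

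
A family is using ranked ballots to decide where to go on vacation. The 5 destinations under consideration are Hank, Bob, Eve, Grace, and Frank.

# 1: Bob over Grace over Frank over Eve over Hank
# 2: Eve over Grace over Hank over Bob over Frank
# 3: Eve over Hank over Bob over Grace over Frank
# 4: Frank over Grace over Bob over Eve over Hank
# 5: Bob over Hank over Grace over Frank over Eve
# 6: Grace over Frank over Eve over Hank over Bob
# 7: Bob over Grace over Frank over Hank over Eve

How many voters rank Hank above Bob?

Ballots ranking Hank above Bob: 3.
Ballots ranking Bob above Hank: 4.
So 3 of 7 voters prefer Hank to Bob.

3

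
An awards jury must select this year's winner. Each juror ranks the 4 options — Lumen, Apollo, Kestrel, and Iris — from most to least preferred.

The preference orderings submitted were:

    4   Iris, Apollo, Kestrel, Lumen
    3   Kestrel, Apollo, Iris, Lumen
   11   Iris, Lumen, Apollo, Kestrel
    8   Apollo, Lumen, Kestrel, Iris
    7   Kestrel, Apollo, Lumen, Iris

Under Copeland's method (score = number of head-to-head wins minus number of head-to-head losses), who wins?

Apollo

Pairwise results:
  Lumen vs Apollo: Apollo wins 22–11.
  Lumen vs Kestrel: Lumen wins 19–14.
  Lumen vs Iris: Iris wins 18–15.
  Apollo vs Kestrel: Apollo wins 23–10.
  Apollo vs Iris: Apollo wins 18–15.
  Kestrel vs Iris: Kestrel wins 18–15.
Copeland scores (wins − losses):
  Lumen: 1 − 2 = -1
  Apollo: 3 − 0 = 3
  Kestrel: 1 − 2 = -1
  Iris: 1 − 2 = -1
Apollo has the best Copeland score.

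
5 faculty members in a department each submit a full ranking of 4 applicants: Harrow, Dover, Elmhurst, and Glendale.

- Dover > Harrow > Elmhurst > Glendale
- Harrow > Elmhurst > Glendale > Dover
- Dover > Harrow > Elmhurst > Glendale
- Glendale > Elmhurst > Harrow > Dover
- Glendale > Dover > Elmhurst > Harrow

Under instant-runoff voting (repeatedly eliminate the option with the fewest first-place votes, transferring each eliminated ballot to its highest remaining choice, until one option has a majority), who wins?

Round 1: Dover 2, Glendale 2, Harrow 1, Elmhurst 0. Elmhurst has the fewest and is eliminated.
Round 2: Dover 2, Glendale 2, Harrow 1. Harrow has the fewest and is eliminated.
Round 3: Glendale 3, Dover 2. Glendale has a majority.

Glendale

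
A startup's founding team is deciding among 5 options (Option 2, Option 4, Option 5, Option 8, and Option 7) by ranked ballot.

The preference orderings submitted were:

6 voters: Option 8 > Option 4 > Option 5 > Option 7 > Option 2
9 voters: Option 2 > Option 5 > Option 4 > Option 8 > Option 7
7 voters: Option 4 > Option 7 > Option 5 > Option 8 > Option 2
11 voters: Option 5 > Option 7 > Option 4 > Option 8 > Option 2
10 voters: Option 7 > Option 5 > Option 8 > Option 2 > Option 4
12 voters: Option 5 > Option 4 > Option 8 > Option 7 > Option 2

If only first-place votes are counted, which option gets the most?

Option 5

First-place vote totals:
  Option 2: 9
  Option 4: 7
  Option 5: 23
  Option 8: 6
  Option 7: 10
Option 5 has the most first-place votes.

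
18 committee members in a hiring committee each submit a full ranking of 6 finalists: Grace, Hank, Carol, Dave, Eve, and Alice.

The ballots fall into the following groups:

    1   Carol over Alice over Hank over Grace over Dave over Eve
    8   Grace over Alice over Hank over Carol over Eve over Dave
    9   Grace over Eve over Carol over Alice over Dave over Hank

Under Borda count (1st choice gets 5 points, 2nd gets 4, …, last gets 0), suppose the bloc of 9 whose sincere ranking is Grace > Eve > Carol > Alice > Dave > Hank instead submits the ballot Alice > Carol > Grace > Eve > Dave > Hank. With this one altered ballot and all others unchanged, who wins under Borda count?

Alice

Borda totals with the altered ballot: Grace 69, Hank 27, Carol 57, Dave 10, Eve 26, Alice 81.
The switch changes the winner from Grace to Alice.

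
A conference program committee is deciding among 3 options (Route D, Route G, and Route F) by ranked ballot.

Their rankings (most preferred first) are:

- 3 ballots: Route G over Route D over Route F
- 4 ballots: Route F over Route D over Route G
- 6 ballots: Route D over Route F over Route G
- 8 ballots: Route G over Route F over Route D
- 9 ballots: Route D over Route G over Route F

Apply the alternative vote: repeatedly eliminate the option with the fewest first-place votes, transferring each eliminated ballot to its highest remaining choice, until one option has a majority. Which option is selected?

Round 1: Route D 15, Route G 11, Route F 4. Route F has the fewest and is eliminated.
Round 2: Route D 19, Route G 11. Route D has a majority.

Route D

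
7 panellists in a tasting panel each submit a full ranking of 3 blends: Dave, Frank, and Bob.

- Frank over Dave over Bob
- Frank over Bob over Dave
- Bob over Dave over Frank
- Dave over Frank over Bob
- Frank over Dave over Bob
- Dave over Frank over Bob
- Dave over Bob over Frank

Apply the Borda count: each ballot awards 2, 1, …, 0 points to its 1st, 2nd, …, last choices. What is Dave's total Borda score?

Borda scores:
  Dave: 1 + 0 + 1 + 2 + 1 + 2 + 2 = 9
  Frank: 2 + 2 + 0 + 1 + 2 + 1 + 0 = 8
  Bob: 0 + 1 + 2 + 0 + 0 + 0 + 1 = 4

9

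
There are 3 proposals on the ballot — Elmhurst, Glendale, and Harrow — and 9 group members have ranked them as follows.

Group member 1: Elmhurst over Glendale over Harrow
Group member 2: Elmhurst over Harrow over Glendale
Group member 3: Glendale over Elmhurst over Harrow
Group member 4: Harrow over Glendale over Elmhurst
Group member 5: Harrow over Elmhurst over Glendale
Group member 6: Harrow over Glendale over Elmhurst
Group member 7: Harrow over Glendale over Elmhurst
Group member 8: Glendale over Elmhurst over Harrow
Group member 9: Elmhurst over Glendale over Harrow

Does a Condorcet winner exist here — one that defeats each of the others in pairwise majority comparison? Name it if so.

No Condorcet winner

Head-to-head results (9 voters total):
Elmhurst vs Glendale: Glendale wins 5–4.
Elmhurst vs Harrow: Elmhurst wins 5–4.
Glendale vs Harrow: Harrow wins 5–4.
No candidate beats all others: Elmhurst beats Harrow beats Glendale beats Elmhurst, a majority cycle.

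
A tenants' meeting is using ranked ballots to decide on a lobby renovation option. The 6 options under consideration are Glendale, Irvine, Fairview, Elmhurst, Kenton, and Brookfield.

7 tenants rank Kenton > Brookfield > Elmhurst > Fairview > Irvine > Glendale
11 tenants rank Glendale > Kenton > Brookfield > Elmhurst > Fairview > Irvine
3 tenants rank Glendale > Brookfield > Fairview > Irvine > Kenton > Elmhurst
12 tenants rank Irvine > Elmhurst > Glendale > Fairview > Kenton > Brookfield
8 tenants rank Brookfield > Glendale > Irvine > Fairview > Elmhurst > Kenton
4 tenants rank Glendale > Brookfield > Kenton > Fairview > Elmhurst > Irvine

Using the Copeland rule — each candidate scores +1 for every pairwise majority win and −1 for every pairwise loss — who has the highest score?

Glendale

Pairwise results:
  Glendale vs Irvine: Glendale wins 26–19.
  Glendale vs Fairview: Glendale wins 38–7.
  Glendale vs Elmhurst: Glendale wins 26–19.
  Glendale vs Kenton: Glendale wins 38–7.
  Glendale vs Brookfield: Glendale wins 30–15.
  Irvine vs Fairview: Fairview wins 25–20.
  Irvine vs Elmhurst: Irvine wins 23–22.
  Irvine vs Kenton: Irvine wins 23–22.
  Irvine vs Brookfield: Brookfield wins 33–12.
  Fairview vs Elmhurst: Elmhurst wins 30–15.
  Fairview vs Kenton: Fairview wins 23–22.
  Fairview vs Brookfield: Brookfield wins 33–12.
  Elmhurst vs Kenton: Kenton wins 25–20.
  Elmhurst vs Brookfield: Brookfield wins 33–12.
  Kenton vs Brookfield: Kenton wins 30–15.
Copeland scores (wins − losses):
  Glendale: 5 − 0 = 5
  Irvine: 2 − 3 = -1
  Fairview: 2 − 3 = -1
  Elmhurst: 1 − 4 = -3
  Kenton: 2 − 3 = -1
  Brookfield: 3 − 2 = 1
Glendale has the best Copeland score.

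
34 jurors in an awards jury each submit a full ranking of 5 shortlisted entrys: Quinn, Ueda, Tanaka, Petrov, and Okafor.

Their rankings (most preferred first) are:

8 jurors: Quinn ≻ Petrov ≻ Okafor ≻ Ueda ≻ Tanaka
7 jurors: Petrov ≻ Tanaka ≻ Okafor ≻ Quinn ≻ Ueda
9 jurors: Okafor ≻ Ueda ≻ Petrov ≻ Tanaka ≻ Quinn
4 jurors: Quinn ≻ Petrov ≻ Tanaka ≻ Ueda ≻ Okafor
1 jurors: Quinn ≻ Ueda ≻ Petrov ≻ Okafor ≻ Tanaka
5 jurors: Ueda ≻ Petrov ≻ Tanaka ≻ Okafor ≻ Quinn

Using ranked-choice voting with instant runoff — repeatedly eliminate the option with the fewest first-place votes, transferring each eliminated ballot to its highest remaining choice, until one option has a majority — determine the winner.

Petrov

Round 1: Quinn 13, Okafor 9, Petrov 7, Ueda 5, Tanaka 0. Tanaka has the fewest and is eliminated.
Round 2: Quinn 13, Okafor 9, Petrov 7, Ueda 5. Ueda has the fewest and is eliminated.
Round 3: Quinn 13, Petrov 12, Okafor 9. Okafor has the fewest and is eliminated.
Round 4: Petrov 21, Quinn 13. Petrov has a majority.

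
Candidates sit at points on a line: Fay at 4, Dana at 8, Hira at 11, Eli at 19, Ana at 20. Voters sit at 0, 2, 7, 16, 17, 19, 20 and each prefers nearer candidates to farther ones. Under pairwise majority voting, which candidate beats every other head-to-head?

Eli

With single-peaked preferences on a line, the Condorcet winner is the candidate closest to the median voter.
The median voter (position 16) is closest to Eli at 19.
Check: Eli vs Dana — voters closer to Eli: 4 of 7.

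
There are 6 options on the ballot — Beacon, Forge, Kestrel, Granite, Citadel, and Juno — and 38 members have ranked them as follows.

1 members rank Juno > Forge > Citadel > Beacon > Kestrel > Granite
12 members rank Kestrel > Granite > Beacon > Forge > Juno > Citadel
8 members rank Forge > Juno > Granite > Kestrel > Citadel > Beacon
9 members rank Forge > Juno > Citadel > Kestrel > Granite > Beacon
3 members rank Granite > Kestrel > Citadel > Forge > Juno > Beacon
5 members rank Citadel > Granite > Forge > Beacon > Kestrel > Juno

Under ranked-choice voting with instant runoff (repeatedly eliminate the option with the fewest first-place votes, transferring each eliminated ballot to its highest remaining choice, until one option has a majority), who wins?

Forge

Round 1: Forge 17, Kestrel 12, Citadel 5, Granite 3, Juno 1, Beacon 0. Beacon has the fewest and is eliminated.
Round 2: Forge 17, Kestrel 12, Citadel 5, Granite 3, Juno 1. Juno has the fewest and is eliminated.
Round 3: Forge 18, Kestrel 12, Citadel 5, Granite 3. Granite has the fewest and is eliminated.
Round 4: Forge 18, Kestrel 15, Citadel 5. Citadel has the fewest and is eliminated.
Round 5: Forge 23, Kestrel 15. Forge has a majority.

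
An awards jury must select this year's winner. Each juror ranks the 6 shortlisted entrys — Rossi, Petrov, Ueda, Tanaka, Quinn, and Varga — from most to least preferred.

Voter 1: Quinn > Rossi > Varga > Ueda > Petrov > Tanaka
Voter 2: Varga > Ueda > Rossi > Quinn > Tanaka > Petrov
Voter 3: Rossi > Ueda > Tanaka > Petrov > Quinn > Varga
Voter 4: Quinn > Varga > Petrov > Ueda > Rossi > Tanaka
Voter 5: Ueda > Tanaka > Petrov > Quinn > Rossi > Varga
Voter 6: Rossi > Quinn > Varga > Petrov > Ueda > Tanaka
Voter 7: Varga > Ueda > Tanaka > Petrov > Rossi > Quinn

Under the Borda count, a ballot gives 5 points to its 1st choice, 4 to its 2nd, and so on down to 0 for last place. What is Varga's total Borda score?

Borda scores:
  Rossi: 4 + 3 + 5 + 1 + 1 + 5 + 1 = 20
  Petrov: 1 + 0 + 2 + 3 + 3 + 2 + 2 = 13
  Ueda: 2 + 4 + 4 + 2 + 5 + 1 + 4 = 22
  Tanaka: 0 + 1 + 3 + 0 + 4 + 0 + 3 = 11
  Quinn: 5 + 2 + 1 + 5 + 2 + 4 + 0 = 19
  Varga: 3 + 5 + 0 + 4 + 0 + 3 + 5 = 20

20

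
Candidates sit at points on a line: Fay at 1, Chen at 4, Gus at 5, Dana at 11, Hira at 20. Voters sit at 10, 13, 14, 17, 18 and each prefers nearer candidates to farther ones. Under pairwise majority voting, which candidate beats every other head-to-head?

Dana

With single-peaked preferences on a line, the Condorcet winner is the candidate closest to the median voter.
The median voter (position 14) is closest to Dana at 11.
Check: Dana vs Chen — voters closer to Dana: 5 of 5.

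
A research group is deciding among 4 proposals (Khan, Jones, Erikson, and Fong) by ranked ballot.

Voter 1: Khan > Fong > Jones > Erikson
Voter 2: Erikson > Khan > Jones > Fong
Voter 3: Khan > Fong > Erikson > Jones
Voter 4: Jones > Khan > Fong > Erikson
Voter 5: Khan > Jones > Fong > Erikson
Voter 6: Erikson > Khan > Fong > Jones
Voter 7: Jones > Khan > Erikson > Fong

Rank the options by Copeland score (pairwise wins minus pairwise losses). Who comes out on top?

Pairwise results:
  Khan vs Jones: Khan wins 5–2.
  Khan vs Erikson: Khan wins 5–2.
  Khan vs Fong: Khan wins 7–0.
  Jones vs Erikson: Jones wins 4–3.
  Jones vs Fong: Jones wins 4–3.
  Erikson vs Fong: Fong wins 4–3.
Copeland scores (wins − losses):
  Khan: 3 − 0 = 3
  Jones: 2 − 1 = 1
  Erikson: 0 − 3 = -3
  Fong: 1 − 2 = -1
Khan has the best Copeland score.

Khan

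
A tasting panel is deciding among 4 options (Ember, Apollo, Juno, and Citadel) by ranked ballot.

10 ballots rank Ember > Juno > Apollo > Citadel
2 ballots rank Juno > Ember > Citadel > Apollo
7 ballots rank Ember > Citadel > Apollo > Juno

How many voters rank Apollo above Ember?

Ballots ranking Apollo above Ember: 0.
Ballots ranking Ember above Apollo: 10+2+7 = 19.
So 0 of 19 voters prefer Apollo to Ember.

0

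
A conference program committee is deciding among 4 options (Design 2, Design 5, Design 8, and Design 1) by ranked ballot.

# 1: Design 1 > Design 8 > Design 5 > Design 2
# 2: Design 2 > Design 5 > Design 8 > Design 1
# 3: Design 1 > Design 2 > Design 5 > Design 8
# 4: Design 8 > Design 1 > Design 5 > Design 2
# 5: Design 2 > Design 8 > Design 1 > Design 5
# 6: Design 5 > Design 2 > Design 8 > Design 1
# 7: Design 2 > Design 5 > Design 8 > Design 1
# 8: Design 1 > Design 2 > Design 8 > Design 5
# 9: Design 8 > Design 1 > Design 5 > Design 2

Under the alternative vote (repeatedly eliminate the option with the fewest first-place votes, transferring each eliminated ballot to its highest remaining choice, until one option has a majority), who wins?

Round 1: Design 2 3, Design 1 3, Design 8 2, Design 5 1. Design 5 has the fewest and is eliminated.
Round 2: Design 2 4, Design 1 3, Design 8 2. Design 8 has the fewest and is eliminated.
Round 3: Design 1 5, Design 2 4. Design 1 has a majority.

Design 1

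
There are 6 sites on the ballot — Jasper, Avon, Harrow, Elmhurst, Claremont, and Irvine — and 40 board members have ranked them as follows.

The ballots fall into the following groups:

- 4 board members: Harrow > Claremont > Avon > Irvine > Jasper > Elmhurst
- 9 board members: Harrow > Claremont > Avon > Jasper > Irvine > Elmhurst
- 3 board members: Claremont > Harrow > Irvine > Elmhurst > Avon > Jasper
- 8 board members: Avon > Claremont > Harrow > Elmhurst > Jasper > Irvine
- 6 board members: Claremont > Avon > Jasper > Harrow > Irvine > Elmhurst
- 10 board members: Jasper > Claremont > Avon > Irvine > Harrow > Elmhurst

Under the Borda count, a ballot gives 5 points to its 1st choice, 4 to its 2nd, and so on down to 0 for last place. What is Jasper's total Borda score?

98

Borda scores:
  Jasper: 4·1 + 9·2 + 3·0 + 8·1 + 6·3 + 10·5 = 98
  Avon: 4·3 + 9·3 + 3·1 + 8·5 + 6·4 + 10·3 = 136
  Harrow: 4·5 + 9·5 + 3·4 + 8·3 + 6·2 + 10·1 = 123
  Elmhurst: 4·0 + 9·0 + 3·2 + 8·2 + 6·0 + 10·0 = 22
  Claremont: 4·4 + 9·4 + 3·5 + 8·4 + 6·5 + 10·4 = 169
  Irvine: 4·2 + 9·1 + 3·3 + 8·0 + 6·1 + 10·2 = 52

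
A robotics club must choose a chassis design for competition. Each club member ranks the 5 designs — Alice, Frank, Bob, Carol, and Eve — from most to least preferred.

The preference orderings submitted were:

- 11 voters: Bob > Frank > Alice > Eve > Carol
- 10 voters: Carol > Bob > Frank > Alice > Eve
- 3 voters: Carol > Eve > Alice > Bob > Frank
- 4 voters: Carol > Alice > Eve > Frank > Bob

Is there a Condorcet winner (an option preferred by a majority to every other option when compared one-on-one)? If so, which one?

Carol

Head-to-head results (28 voters total):
Alice vs Frank: Frank wins 21–7.
Alice vs Bob: Bob wins 21–7.
Alice vs Carol: Carol wins 17–11.
Alice vs Eve: Alice wins 25–3.
Frank vs Bob: Bob wins 24–4.
Frank vs Carol: Carol wins 17–11.
Frank vs Eve: Frank wins 21–7.
Bob vs Carol: Carol wins 17–11.
Bob vs Eve: Bob wins 21–7.
Carol vs Eve: Carol wins 17–11.
Carol beats each rival — Alice (17–11), Frank (17–11), Bob (17–11), Eve (17–11) — so Carol is the Condorcet winner.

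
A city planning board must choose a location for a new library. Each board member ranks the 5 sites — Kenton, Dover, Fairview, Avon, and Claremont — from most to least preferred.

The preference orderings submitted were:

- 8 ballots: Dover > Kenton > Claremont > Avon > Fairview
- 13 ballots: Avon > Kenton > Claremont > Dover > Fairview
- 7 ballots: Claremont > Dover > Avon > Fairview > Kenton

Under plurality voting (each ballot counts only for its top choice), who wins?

Avon

First-place vote totals:
  Kenton: 0
  Dover: 8
  Fairview: 0
  Avon: 13
  Claremont: 7
Avon has the most first-place votes.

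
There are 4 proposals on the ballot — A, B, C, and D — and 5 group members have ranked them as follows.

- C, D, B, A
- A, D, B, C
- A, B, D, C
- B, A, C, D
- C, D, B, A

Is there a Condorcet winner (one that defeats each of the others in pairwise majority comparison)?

Head-to-head results (5 voters total):
A vs B: B wins 3–2.
A vs C: A wins 3–2.
A vs D: A wins 3–2.
B vs C: B wins 3–2.
B vs D: D wins 3–2.
C vs D: C wins 3–2.
No candidate beats all others: A beats D beats B beats A, a majority cycle.

No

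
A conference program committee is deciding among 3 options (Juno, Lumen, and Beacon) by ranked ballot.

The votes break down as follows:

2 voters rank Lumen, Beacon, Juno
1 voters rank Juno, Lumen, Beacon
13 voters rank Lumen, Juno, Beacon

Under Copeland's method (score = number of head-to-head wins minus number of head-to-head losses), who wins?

Pairwise results:
  Juno vs Lumen: Lumen wins 15–1.
  Juno vs Beacon: Juno wins 14–2.
  Lumen vs Beacon: Lumen wins 16–0.
Copeland scores (wins − losses):
  Juno: 1 − 1 = 0
  Lumen: 2 − 0 = 2
  Beacon: 0 − 2 = -2
Lumen has the best Copeland score.

Lumen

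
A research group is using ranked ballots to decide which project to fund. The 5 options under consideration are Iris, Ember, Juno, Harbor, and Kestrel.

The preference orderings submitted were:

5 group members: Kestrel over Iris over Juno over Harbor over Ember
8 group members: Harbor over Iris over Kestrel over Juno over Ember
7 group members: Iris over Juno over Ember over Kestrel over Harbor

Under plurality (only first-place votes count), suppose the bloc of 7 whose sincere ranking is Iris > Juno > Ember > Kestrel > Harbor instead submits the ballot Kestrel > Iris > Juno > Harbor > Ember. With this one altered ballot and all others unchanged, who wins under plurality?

Kestrel

First-place totals with the altered ballot: Iris 0, Ember 0, Juno 0, Harbor 8, Kestrel 12.
The switch changes the winner from Harbor to Kestrel.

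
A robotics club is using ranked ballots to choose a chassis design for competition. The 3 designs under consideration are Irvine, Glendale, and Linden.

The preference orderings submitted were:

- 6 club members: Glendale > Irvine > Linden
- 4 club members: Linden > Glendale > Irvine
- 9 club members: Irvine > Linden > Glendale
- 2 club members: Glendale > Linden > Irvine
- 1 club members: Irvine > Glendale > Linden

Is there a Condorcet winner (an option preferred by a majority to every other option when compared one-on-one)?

No

Head-to-head results (22 voters total):
Irvine vs Glendale: Glendale wins 12–10.
Irvine vs Linden: Irvine wins 16–6.
Glendale vs Linden: Linden wins 13–9.
No candidate beats all others: Irvine beats Linden beats Glendale beats Irvine, a majority cycle.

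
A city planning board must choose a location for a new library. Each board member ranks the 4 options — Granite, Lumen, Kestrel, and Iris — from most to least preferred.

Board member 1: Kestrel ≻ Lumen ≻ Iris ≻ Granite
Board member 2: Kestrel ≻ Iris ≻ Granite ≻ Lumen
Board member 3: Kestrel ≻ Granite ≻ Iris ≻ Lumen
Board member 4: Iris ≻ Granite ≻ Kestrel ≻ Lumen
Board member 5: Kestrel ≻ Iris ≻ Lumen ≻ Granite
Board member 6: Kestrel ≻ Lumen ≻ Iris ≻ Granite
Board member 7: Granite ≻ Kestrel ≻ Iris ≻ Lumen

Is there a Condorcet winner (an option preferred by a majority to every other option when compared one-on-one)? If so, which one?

Head-to-head results (7 voters total):
Granite vs Lumen: Granite wins 4–3.
Granite vs Kestrel: Kestrel wins 5–2.
Granite vs Iris: Iris wins 5–2.
Lumen vs Kestrel: Kestrel wins 7–0.
Lumen vs Iris: Iris wins 5–2.
Kestrel vs Iris: Kestrel wins 6–1.
Kestrel beats each rival — Granite (5–2), Lumen (7–0), Iris (6–1) — so Kestrel is the Condorcet winner.

Kestrel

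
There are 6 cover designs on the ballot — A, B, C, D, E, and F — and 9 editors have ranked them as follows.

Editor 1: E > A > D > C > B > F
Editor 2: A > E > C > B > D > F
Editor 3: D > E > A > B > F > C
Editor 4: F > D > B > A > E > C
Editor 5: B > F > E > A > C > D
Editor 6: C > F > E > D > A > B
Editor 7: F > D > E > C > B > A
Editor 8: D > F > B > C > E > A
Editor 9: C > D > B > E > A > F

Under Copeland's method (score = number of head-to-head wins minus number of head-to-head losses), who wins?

D

Pairwise results:
  A vs B: B wins 5–4.
  A vs C: A wins 5–4.
  A vs D: D wins 6–3.
  A vs E: E wins 7–2.
  A vs F: F wins 5–4.
  B vs C: C wins 5–4.
  B vs D: D wins 7–2.
  B vs E: E wins 5–4.
  B vs F: B wins 5–4.
  C vs D: D wins 5–4.
  C vs E: E wins 6–3.
  C vs F: F wins 5–4.
  D vs E: D wins 5–4.
  D vs F: D wins 5–4.
  E vs F: F wins 5–4.
Copeland scores (wins − losses):
  A: 1 − 4 = -3
  B: 2 − 3 = -1
  C: 1 − 4 = -3
  D: 5 − 0 = 5
  E: 3 − 2 = 1
  F: 3 − 2 = 1
D has the best Copeland score.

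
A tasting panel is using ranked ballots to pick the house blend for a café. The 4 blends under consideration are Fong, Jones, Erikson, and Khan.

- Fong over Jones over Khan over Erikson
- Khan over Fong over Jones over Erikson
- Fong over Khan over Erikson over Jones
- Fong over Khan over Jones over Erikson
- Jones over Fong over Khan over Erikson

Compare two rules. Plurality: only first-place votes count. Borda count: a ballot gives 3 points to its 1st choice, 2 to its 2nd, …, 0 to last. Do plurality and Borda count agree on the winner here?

Plurality first-place counts: Fong 3, Jones 1, Erikson 0, Khan 1 → Fong.
Borda totals: Fong 13, Jones 7, Erikson 1, Khan 9 → Fong.
The two rules agree on Fong.

Yes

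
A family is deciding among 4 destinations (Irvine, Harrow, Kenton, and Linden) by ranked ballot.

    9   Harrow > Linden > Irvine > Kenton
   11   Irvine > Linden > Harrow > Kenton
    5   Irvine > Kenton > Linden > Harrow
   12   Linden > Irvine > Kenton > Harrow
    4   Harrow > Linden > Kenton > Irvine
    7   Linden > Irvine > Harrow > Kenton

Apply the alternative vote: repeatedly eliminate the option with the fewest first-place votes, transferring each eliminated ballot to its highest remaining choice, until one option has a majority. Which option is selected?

Linden

Round 1: Linden 19, Irvine 16, Harrow 13, Kenton 0. Kenton has the fewest and is eliminated.
Round 2: Linden 19, Irvine 16, Harrow 13. Harrow has the fewest and is eliminated.
Round 3: Linden 32, Irvine 16. Linden has a majority.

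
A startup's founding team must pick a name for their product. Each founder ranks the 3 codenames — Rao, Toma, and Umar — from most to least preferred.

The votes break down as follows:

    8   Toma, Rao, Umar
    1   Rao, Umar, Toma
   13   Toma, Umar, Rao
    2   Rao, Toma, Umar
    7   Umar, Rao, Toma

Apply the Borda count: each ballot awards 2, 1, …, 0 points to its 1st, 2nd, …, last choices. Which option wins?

Toma

Borda scores:
  Rao: 8·1 + 2 + 13·0 + 2·2 + 7·1 = 21
  Toma: 8·2 + 0 + 13·2 + 2·1 + 7·0 = 44
  Umar: 8·0 + 1 + 13·1 + 2·0 + 7·2 = 28
Toma has the highest total.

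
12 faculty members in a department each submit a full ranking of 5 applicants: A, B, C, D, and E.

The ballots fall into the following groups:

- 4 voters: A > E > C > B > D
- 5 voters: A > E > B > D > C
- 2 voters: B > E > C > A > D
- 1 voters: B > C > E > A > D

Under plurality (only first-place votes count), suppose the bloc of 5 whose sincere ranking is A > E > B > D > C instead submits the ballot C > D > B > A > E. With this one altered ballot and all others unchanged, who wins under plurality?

First-place totals with the altered ballot: A 4, B 3, C 5, D 0, E 0.
The switch changes the winner from A to C.

C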